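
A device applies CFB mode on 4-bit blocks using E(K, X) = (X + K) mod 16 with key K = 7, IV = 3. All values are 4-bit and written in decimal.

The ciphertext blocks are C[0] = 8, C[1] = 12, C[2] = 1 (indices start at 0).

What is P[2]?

P[2] = 2

CFB decryption: P_i = C_i ⊕ E(K, C_{i−1}), with C_{−1} = IV.
P[2]: E(K, 12) = 3; 1 ⊕ 3 = 2.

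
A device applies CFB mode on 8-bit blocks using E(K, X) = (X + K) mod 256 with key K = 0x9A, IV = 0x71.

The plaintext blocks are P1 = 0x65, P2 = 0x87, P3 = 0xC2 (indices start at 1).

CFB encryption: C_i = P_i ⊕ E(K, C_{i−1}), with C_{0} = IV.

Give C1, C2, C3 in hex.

C1: E(K, 0x71) = 0x0B; 0x65 ⊕ 0x0B = 0x6E.
C2: E(K, 0x6E) = 0x08; 0x87 ⊕ 0x08 = 0x8F.
C3: E(K, 0x8F) = 0x29; 0xC2 ⊕ 0x29 = 0xEB.

C1 = 0x6E, C2 = 0x8F, C3 = 0xEB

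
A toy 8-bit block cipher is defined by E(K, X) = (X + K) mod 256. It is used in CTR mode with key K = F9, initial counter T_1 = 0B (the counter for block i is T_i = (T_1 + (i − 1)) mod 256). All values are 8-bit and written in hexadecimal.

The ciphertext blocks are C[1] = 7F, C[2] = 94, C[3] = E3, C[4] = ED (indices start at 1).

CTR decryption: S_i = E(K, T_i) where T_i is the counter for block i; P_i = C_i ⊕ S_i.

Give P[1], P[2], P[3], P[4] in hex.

P[1] = 7B, P[2] = 91, P[3] = E5, P[4] = EA

P[1]: T = 0B, S = E(K, T) = 04; 7F ⊕ 04 = 7B.
P[2]: T = 0C, S = E(K, T) = 05; 94 ⊕ 05 = 91.
P[3]: T = 0D, S = E(K, T) = 06; E3 ⊕ 06 = E5.
P[4]: T = 0E, S = E(K, T) = 07; ED ⊕ 07 = EA.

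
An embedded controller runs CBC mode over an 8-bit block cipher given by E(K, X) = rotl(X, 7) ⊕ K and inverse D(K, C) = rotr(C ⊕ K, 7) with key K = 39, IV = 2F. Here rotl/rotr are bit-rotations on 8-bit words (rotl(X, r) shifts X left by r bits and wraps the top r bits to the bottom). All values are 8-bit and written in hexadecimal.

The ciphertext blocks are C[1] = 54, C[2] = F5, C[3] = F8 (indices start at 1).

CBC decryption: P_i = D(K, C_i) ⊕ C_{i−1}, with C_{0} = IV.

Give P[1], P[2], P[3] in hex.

P[1] = F5, P[2] = CD, P[3] = 76

P[1]: D(K, 54) = DA; DA ⊕ 2F = F5.
P[2]: D(K, F5) = 99; 99 ⊕ 54 = CD.
P[3]: D(K, F8) = 83; 83 ⊕ F5 = 76.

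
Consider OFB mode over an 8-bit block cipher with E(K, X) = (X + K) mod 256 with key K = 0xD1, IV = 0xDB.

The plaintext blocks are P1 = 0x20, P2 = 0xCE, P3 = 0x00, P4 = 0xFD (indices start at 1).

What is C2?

C2 = 0xB3

OFB encryption: S_i = E(K, S_{i−1}) with S_{0} = IV; C_i = P_i ⊕ S_i.
C1: S = E(K, 0xDB) = 0xAC; 0x20 ⊕ 0xAC = 0x8C.
C2: S = E(K, 0xAC) = 0x7D; 0xCE ⊕ 0x7D = 0xB3.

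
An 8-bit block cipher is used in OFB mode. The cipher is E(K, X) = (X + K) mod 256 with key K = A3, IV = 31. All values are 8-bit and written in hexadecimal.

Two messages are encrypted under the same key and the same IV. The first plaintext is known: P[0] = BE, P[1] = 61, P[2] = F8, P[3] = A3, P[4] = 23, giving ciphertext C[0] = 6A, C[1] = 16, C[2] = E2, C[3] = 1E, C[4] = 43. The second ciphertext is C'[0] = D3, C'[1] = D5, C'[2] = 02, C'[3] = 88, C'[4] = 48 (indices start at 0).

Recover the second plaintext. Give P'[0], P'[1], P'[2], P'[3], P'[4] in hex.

In OFB with a reused IV, both messages share the same keystream S_i, so C_i ⊕ C'_i = P_i ⊕ P'_i and thus P'_i = P_i ⊕ C_i ⊕ C'_i.
P'[0]: BE ⊕ 6A ⊕ D3 = 07.
P'[1]: 61 ⊕ 16 ⊕ D5 = A2.
P'[2]: F8 ⊕ E2 ⊕ 02 = 18.
P'[3]: A3 ⊕ 1E ⊕ 88 = 35.
P'[4]: 23 ⊕ 43 ⊕ 48 = 28.

P'[0] = 07, P'[1] = A2, P'[2] = 18, P'[3] = 35, P'[4] = 28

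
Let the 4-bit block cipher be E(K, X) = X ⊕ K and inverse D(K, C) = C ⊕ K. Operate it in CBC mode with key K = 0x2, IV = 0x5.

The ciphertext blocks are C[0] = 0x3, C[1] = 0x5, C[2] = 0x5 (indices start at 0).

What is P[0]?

P[0] = 0x4

CBC decryption: P_i = D(K, C_i) ⊕ C_{i−1}, with C_{−1} = IV.
P[0]: D(K, 0x3) = 0x1; 0x1 ⊕ 0x5 = 0x4.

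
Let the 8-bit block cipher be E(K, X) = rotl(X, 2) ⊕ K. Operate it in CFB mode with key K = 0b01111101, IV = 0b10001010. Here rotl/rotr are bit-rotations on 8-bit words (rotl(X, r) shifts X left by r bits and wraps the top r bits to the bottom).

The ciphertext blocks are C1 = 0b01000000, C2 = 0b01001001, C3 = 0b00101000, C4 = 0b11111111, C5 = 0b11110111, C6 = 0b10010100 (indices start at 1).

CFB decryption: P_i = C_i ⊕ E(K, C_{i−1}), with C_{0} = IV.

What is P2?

P2 = 0b00110101

P2: E(K, 0b01000000) = 0b01111100; 0b01001001 ⊕ 0b01111100 = 0b00110101.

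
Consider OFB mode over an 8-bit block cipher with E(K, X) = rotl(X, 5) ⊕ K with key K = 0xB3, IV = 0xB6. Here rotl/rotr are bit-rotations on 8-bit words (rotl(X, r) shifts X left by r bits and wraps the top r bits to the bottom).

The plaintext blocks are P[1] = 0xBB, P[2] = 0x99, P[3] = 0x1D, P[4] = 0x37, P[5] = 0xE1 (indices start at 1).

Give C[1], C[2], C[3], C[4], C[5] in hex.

OFB encryption: S_i = E(K, S_{i−1}) with S_{0} = IV; C_i = P_i ⊕ S_i.
C[1]: S = E(K, 0xB6) = 0x65; 0xBB ⊕ 0x65 = 0xDE.
C[2]: S = E(K, 0x65) = 0x1F; 0x99 ⊕ 0x1F = 0x86.
C[3]: S = E(K, 0x1F) = 0x50; 0x1D ⊕ 0x50 = 0x4D.
C[4]: S = E(K, 0x50) = 0xB9; 0x37 ⊕ 0xB9 = 0x8E.
C[5]: S = E(K, 0xB9) = 0x84; 0xE1 ⊕ 0x84 = 0x65.

C[1] = 0xDE, C[2] = 0x86, C[3] = 0x4D, C[4] = 0x8E, C[5] = 0x65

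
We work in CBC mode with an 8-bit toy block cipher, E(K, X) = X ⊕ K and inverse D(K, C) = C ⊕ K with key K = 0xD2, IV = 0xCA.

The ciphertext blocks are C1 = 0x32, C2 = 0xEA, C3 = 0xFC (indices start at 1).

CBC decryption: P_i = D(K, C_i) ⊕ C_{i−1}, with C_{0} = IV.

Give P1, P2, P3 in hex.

P1 = 0x2A, P2 = 0x0A, P3 = 0xC4

P1: D(K, 0x32) = 0xE0; 0xE0 ⊕ 0xCA = 0x2A.
P2: D(K, 0xEA) = 0x38; 0x38 ⊕ 0x32 = 0x0A.
P3: D(K, 0xFC) = 0x2E; 0x2E ⊕ 0xEA = 0xC4.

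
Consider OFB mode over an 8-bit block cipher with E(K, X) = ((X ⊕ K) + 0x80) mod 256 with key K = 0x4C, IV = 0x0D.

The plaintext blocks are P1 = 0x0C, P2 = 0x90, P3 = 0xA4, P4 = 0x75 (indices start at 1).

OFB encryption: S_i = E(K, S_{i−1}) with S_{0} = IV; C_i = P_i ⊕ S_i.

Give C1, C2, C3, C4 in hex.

C1: S = E(K, 0x0D) = 0xC1; 0x0C ⊕ 0xC1 = 0xCD.
C2: S = E(K, 0xC1) = 0x0D; 0x90 ⊕ 0x0D = 0x9D.
C3: S = E(K, 0x0D) = 0xC1; 0xA4 ⊕ 0xC1 = 0x65.
C4: S = E(K, 0xC1) = 0x0D; 0x75 ⊕ 0x0D = 0x78.

C1 = 0xCD, C2 = 0x9D, C3 = 0x65, C4 = 0x78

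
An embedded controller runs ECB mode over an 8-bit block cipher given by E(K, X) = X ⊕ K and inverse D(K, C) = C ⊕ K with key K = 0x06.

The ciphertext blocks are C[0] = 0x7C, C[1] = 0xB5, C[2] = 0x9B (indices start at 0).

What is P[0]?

ECB decryption: P_i = D(K, C_i).
P[0]: D(K, 0x7C) = 0x7A.

P[0] = 0x7A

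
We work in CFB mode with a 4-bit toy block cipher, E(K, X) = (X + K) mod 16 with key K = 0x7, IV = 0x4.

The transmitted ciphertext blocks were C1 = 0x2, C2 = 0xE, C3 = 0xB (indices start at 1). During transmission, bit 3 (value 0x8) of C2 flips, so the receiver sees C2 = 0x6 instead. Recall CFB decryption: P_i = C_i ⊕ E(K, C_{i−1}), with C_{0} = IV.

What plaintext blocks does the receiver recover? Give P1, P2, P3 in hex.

P1 = 0x9, P2 = 0xF, P3 = 0x6

Only C2 changed, to 0x6. In CFB, a change in C_i flips the same bit in P_i and garbles P_{i+1}. Decrypting the received ciphertext:
P1: E(K, 0x4) = 0xB; 0x2 ⊕ 0xB = 0x9.
P2: E(K, 0x2) = 0x9; 0x6 ⊕ 0x9 = 0xF.
P3: E(K, 0x6) = 0xD; 0xB ⊕ 0xD = 0x6.
Blocks that differ from the original plaintext: P2, P3.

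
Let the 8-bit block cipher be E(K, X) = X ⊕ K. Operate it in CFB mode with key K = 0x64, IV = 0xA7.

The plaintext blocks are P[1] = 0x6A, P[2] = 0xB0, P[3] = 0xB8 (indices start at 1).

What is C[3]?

CFB encryption: C_i = P_i ⊕ E(K, C_{i−1}), with C_{0} = IV.
C[1]: E(K, 0xA7) = 0xC3; 0x6A ⊕ 0xC3 = 0xA9.
C[2]: E(K, 0xA9) = 0xCD; 0xB0 ⊕ 0xCD = 0x7D.
C[3]: E(K, 0x7D) = 0x19; 0xB8 ⊕ 0x19 = 0xA1.

C[3] = 0xA1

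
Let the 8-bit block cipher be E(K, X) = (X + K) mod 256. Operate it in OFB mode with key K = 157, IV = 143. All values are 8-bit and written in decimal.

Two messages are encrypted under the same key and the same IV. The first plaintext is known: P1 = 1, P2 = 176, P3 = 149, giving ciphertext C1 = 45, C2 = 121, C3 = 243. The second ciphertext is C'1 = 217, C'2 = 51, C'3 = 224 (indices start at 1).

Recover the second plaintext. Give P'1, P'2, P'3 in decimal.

In OFB with a reused IV, both messages share the same keystream S_i, so C_i ⊕ C'_i = P_i ⊕ P'_i and thus P'_i = P_i ⊕ C_i ⊕ C'_i.
P'1: 1 ⊕ 45 ⊕ 217 = 245.
P'2: 176 ⊕ 121 ⊕ 51 = 250.
P'3: 149 ⊕ 243 ⊕ 224 = 134.

P'1 = 245, P'2 = 250, P'3 = 134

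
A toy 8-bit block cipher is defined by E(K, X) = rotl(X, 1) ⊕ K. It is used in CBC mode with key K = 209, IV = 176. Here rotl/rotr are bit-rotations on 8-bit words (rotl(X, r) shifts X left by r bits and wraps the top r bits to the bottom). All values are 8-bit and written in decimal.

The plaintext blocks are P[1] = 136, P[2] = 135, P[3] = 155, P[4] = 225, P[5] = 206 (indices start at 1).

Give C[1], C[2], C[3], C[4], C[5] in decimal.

C[1] = 161, C[2] = 157, C[3] = 221, C[4] = 169, C[5] = 31

CBC encryption: C_i = E(K, P_i ⊕ C_{i−1}), with C_{0} = IV.
C[1]: P[1] ⊕ 176 = 56; E(K, 56) = 161.
C[2]: P[2] ⊕ 161 = 38; E(K, 38) = 157.
C[3]: P[3] ⊕ 157 = 6; E(K, 6) = 221.
C[4]: P[4] ⊕ 221 = 60; E(K, 60) = 169.
C[5]: P[5] ⊕ 169 = 103; E(K, 103) = 31.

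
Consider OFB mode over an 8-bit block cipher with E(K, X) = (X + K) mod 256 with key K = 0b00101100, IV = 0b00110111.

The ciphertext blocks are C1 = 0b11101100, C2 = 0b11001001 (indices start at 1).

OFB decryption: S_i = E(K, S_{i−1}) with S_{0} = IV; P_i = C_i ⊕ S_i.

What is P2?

P1: S = E(K, 0b00110111) = 0b01100011; 0b11101100 ⊕ 0b01100011 = 0b10001111.
P2: S = E(K, 0b01100011) = 0b10001111; 0b11001001 ⊕ 0b10001111 = 0b01000110.

P2 = 0b01000110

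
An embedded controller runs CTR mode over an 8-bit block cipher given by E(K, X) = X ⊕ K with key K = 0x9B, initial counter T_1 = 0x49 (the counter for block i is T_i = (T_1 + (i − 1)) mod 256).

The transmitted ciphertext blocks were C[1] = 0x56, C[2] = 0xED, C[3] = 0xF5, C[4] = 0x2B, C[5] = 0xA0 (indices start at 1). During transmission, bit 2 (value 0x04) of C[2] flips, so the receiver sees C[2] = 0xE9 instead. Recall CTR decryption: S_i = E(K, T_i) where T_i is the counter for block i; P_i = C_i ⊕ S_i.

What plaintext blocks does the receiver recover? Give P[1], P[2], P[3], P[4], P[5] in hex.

P[1] = 0x84, P[2] = 0x38, P[3] = 0x25, P[4] = 0xFC, P[5] = 0x76

Only C[2] changed, to 0xE9. In CTR, a change in C_i flips the same bit in P_i only; the keystream is unaffected. Decrypting the received ciphertext:
P[1]: T = 0x49, S = E(K, T) = 0xD2; 0x56 ⊕ 0xD2 = 0x84.
P[2]: T = 0x4A, S = E(K, T) = 0xD1; 0xE9 ⊕ 0xD1 = 0x38.
P[3]: T = 0x4B, S = E(K, T) = 0xD0; 0xF5 ⊕ 0xD0 = 0x25.
P[4]: T = 0x4C, S = E(K, T) = 0xD7; 0x2B ⊕ 0xD7 = 0xFC.
P[5]: T = 0x4D, S = E(K, T) = 0xD6; 0xA0 ⊕ 0xD6 = 0x76.
Blocks that differ from the original plaintext: P[2].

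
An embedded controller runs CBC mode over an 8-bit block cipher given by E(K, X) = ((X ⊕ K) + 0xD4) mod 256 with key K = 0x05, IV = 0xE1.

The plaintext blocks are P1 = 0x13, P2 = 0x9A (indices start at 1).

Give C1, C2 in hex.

C1 = 0xCB, C2 = 0x28

CBC encryption: C_i = E(K, P_i ⊕ C_{i−1}), with C_{0} = IV.
C1: P1 ⊕ 0xE1 = 0xF2; E(K, 0xF2) = 0xCB.
C2: P2 ⊕ 0xCB = 0x51; E(K, 0x51) = 0x28.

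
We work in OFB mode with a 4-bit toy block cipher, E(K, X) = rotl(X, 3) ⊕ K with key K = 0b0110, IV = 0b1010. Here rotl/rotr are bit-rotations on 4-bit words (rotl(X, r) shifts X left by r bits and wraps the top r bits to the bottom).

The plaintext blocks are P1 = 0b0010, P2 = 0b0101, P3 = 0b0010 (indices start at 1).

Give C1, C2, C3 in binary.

OFB encryption: S_i = E(K, S_{i−1}) with S_{0} = IV; C_i = P_i ⊕ S_i.
C1: S = E(K, 0b1010) = 0b0011; 0b0010 ⊕ 0b0011 = 0b0001.
C2: S = E(K, 0b0011) = 0b1111; 0b0101 ⊕ 0b1111 = 0b1010.
C3: S = E(K, 0b1111) = 0b1001; 0b0010 ⊕ 0b1001 = 0b1011.

C1 = 0b0001, C2 = 0b1010, C3 = 0b1011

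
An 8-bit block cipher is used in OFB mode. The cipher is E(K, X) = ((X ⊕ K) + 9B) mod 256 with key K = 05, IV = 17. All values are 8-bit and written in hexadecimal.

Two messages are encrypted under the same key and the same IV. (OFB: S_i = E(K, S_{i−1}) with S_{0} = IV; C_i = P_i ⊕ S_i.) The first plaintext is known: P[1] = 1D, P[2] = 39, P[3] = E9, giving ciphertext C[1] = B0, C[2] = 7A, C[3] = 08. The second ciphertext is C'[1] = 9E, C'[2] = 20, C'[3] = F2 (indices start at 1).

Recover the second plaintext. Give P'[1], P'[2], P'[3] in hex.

P'[1] = 33, P'[2] = 63, P'[3] = 13

In OFB with a reused IV, both messages share the same keystream S_i, so C_i ⊕ C'_i = P_i ⊕ P'_i and thus P'_i = P_i ⊕ C_i ⊕ C'_i.
P'[1]: 1D ⊕ B0 ⊕ 9E = 33.
P'[2]: 39 ⊕ 7A ⊕ 20 = 63.
P'[3]: E9 ⊕ 08 ⊕ F2 = 13.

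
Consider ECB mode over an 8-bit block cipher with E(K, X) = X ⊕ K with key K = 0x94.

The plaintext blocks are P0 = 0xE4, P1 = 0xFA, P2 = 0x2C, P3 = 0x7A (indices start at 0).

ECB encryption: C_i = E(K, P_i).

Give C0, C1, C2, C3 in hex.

C0 = 0x70, C1 = 0x6E, C2 = 0xB8, C3 = 0xEE

C0: E(K, 0xE4) = 0x70.
C1: E(K, 0xFA) = 0x6E.
C2: E(K, 0x2C) = 0xB8.
C3: E(K, 0x7A) = 0xEE.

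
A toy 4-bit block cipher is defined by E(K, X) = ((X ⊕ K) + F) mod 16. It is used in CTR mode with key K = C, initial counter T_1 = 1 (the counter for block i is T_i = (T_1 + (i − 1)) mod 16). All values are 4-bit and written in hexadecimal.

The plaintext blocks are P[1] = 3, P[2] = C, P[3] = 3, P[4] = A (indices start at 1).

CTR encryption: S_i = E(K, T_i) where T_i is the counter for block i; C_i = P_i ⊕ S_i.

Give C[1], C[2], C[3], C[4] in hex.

C[1]: T = 1, S = E(K, T) = C; 3 ⊕ C = F.
C[2]: T = 2, S = E(K, T) = D; C ⊕ D = 1.
C[3]: T = 3, S = E(K, T) = E; 3 ⊕ E = D.
C[4]: T = 4, S = E(K, T) = 7; A ⊕ 7 = D.

C[1] = F, C[2] = 1, C[3] = D, C[4] = D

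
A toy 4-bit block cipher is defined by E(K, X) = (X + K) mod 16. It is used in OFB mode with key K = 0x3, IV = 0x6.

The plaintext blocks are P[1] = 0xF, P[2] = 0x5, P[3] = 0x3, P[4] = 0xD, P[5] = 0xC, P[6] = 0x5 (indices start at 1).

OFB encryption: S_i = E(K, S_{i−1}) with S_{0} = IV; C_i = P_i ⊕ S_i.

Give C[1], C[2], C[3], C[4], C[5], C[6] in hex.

C[1] = 0x6, C[2] = 0x9, C[3] = 0xC, C[4] = 0xF, C[5] = 0x9, C[6] = 0xD

C[1]: S = E(K, 0x6) = 0x9; 0xF ⊕ 0x9 = 0x6.
C[2]: S = E(K, 0x9) = 0xC; 0x5 ⊕ 0xC = 0x9.
C[3]: S = E(K, 0xC) = 0xF; 0x3 ⊕ 0xF = 0xC.
C[4]: S = E(K, 0xF) = 0x2; 0xD ⊕ 0x2 = 0xF.
C[5]: S = E(K, 0x2) = 0x5; 0xC ⊕ 0x5 = 0x9.
C[6]: S = E(K, 0x5) = 0x8; 0x5 ⊕ 0x8 = 0xD.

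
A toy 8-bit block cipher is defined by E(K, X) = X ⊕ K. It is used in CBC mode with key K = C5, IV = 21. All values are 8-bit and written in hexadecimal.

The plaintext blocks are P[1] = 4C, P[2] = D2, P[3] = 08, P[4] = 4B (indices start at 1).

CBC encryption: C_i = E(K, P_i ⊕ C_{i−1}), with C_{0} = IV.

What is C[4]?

C[1]: P[1] ⊕ 21 = 6D; E(K, 6D) = A8.
C[2]: P[2] ⊕ A8 = 7A; E(K, 7A) = BF.
C[3]: P[3] ⊕ BF = B7; E(K, B7) = 72.
C[4]: P[4] ⊕ 72 = 39; E(K, 39) = FC.

C[4] = FC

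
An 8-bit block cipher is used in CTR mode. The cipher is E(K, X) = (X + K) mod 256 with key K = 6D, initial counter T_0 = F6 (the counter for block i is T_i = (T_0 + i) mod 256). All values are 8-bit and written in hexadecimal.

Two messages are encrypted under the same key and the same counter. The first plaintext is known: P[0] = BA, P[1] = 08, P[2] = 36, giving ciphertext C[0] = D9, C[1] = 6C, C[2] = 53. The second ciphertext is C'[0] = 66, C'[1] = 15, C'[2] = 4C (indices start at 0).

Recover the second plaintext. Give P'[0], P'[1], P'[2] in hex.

In CTR with a reused counter, both messages share the same keystream S_i, so C_i ⊕ C'_i = P_i ⊕ P'_i and thus P'_i = P_i ⊕ C_i ⊕ C'_i.
P'[0]: BA ⊕ D9 ⊕ 66 = 05.
P'[1]: 08 ⊕ 6C ⊕ 15 = 71.
P'[2]: 36 ⊕ 53 ⊕ 4C = 29.

P'[0] = 05, P'[1] = 71, P'[2] = 29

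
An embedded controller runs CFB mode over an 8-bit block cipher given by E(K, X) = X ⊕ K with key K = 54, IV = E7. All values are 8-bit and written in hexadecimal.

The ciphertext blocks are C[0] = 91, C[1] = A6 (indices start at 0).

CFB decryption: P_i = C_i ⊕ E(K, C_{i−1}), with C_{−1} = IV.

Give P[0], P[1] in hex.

P[0]: E(K, E7) = B3; 91 ⊕ B3 = 22.
P[1]: E(K, 91) = C5; A6 ⊕ C5 = 63.

P[0] = 22, P[1] = 63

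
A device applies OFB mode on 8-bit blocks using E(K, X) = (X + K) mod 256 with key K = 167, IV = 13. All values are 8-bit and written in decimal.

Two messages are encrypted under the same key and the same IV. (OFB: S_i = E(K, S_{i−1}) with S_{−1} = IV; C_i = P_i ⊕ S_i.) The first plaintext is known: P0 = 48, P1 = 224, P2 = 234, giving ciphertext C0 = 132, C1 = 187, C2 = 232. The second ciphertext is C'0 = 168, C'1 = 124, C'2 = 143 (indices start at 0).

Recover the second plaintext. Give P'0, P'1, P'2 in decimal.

P'0 = 28, P'1 = 39, P'2 = 141

In OFB with a reused IV, both messages share the same keystream S_i, so C_i ⊕ C'_i = P_i ⊕ P'_i and thus P'_i = P_i ⊕ C_i ⊕ C'_i.
P'0: 48 ⊕ 132 ⊕ 168 = 28.
P'1: 224 ⊕ 187 ⊕ 124 = 39.
P'2: 234 ⊕ 232 ⊕ 143 = 141.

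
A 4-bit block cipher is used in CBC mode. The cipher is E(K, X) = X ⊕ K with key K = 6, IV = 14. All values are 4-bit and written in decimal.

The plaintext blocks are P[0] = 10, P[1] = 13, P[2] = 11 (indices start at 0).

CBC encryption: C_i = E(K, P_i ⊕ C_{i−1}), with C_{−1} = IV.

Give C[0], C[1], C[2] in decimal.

C[0] = 2, C[1] = 9, C[2] = 4

C[0]: P[0] ⊕ 14 = 4; E(K, 4) = 2.
C[1]: P[1] ⊕ 2 = 15; E(K, 15) = 9.
C[2]: P[2] ⊕ 9 = 2; E(K, 2) = 4.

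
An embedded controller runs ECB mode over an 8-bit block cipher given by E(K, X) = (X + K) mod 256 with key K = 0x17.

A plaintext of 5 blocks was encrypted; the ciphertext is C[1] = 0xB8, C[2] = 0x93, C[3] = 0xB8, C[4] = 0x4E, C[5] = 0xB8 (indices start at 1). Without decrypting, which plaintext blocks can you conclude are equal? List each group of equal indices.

ECB encrypts each block independently with the same key, so equal ciphertext blocks imply equal plaintext blocks.
C[1] = C[3] = C[5] = 0xB8, so P[1] = P[3] = P[5].

P[1] = P[3] = P[5]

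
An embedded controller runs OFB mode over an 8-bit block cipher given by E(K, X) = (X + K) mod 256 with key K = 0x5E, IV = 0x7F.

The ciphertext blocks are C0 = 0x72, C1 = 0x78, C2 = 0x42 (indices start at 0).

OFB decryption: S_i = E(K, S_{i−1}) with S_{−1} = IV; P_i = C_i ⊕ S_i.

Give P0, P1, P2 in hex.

P0: S = E(K, 0x7F) = 0xDD; 0x72 ⊕ 0xDD = 0xAF.
P1: S = E(K, 0xDD) = 0x3B; 0x78 ⊕ 0x3B = 0x43.
P2: S = E(K, 0x3B) = 0x99; 0x42 ⊕ 0x99 = 0xDB.

P0 = 0xAF, P1 = 0x43, P2 = 0xDB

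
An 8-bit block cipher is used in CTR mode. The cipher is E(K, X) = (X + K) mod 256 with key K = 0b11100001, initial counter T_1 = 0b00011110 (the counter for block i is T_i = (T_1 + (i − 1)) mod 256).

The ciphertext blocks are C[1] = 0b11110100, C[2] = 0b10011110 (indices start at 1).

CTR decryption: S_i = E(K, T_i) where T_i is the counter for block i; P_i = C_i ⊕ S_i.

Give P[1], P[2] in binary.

P[1] = 0b00001011, P[2] = 0b10011110

P[1]: T = 0b00011110, S = E(K, T) = 0b11111111; 0b11110100 ⊕ 0b11111111 = 0b00001011.
P[2]: T = 0b00011111, S = E(K, T) = 0b00000000; 0b10011110 ⊕ 0b00000000 = 0b10011110.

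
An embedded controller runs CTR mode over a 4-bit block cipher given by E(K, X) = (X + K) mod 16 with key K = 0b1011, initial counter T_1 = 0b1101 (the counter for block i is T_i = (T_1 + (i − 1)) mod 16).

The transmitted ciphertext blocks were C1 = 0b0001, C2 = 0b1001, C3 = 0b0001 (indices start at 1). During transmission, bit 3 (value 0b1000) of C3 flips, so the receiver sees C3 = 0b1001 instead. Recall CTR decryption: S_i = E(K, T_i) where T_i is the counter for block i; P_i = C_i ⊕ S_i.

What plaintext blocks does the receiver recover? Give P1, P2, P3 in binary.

P1 = 0b1001, P2 = 0b0000, P3 = 0b0011

Only C3 changed, to 0b1001. In CTR, a change in C_i flips the same bit in P_i only; the keystream is unaffected. Decrypting the received ciphertext:
P1: T = 0b1101, S = E(K, T) = 0b1000; 0b0001 ⊕ 0b1000 = 0b1001.
P2: T = 0b1110, S = E(K, T) = 0b1001; 0b1001 ⊕ 0b1001 = 0b0000.
P3: T = 0b1111, S = E(K, T) = 0b1010; 0b1001 ⊕ 0b1010 = 0b0011.
Blocks that differ from the original plaintext: P3.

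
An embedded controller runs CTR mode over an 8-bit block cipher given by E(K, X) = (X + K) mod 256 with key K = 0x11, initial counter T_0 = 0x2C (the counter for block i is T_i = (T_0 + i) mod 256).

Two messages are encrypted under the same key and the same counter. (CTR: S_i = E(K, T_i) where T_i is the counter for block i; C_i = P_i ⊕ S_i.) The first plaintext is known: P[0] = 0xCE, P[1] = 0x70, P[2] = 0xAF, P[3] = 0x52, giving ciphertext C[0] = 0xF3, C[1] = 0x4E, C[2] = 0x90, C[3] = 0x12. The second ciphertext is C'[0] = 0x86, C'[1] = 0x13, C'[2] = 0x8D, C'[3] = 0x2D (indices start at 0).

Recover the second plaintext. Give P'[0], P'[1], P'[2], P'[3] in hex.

P'[0] = 0xBB, P'[1] = 0x2D, P'[2] = 0xB2, P'[3] = 0x6D

In CTR with a reused counter, both messages share the same keystream S_i, so C_i ⊕ C'_i = P_i ⊕ P'_i and thus P'_i = P_i ⊕ C_i ⊕ C'_i.
P'[0]: 0xCE ⊕ 0xF3 ⊕ 0x86 = 0xBB.
P'[1]: 0x70 ⊕ 0x4E ⊕ 0x13 = 0x2D.
P'[2]: 0xAF ⊕ 0x90 ⊕ 0x8D = 0xB2.
P'[3]: 0x52 ⊕ 0x12 ⊕ 0x2D = 0x6D.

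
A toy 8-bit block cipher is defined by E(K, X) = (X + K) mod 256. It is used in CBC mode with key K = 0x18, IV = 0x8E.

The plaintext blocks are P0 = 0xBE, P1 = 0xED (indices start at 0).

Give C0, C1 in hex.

C0 = 0x48, C1 = 0xBD

CBC encryption: C_i = E(K, P_i ⊕ C_{i−1}), with C_{−1} = IV.
C0: P0 ⊕ 0x8E = 0x30; E(K, 0x30) = 0x48.
C1: P1 ⊕ 0x48 = 0xA5; E(K, 0xA5) = 0xBD.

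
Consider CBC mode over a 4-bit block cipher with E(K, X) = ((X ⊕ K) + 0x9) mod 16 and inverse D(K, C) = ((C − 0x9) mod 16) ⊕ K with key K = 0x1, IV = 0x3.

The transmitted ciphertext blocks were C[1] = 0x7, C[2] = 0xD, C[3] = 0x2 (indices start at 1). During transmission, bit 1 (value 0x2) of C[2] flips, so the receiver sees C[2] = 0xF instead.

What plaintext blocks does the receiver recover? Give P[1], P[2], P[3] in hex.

CBC decryption: P_i = D(K, C_i) ⊕ C_{i−1}, with C_{0} = IV.
Only C[2] changed, to 0xF. In CBC, a change in C_i garbles P_i and flips the same bit in P_{i+1}. Decrypting the received ciphertext:
P[1]: D(K, 0x7) = 0xF; 0xF ⊕ 0x3 = 0xC.
P[2]: D(K, 0xF) = 0x7; 0x7 ⊕ 0x7 = 0x0.
P[3]: D(K, 0x2) = 0x8; 0x8 ⊕ 0xF = 0x7.
Blocks that differ from the original plaintext: P[2], P[3].

P[1] = 0xC, P[2] = 0x0, P[3] = 0x7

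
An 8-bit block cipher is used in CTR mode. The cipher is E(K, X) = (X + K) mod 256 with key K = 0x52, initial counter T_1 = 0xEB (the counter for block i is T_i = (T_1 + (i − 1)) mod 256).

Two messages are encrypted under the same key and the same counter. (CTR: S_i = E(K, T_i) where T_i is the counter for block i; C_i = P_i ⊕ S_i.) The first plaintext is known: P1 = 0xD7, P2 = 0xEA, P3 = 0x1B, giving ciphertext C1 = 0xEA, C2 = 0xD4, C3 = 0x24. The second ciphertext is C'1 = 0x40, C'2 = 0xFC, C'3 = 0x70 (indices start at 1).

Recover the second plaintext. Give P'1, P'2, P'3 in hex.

In CTR with a reused counter, both messages share the same keystream S_i, so C_i ⊕ C'_i = P_i ⊕ P'_i and thus P'_i = P_i ⊕ C_i ⊕ C'_i.
P'1: 0xD7 ⊕ 0xEA ⊕ 0x40 = 0x7D.
P'2: 0xEA ⊕ 0xD4 ⊕ 0xFC = 0xC2.
P'3: 0x1B ⊕ 0x24 ⊕ 0x70 = 0x4F.

P'1 = 0x7D, P'2 = 0xC2, P'3 = 0x4F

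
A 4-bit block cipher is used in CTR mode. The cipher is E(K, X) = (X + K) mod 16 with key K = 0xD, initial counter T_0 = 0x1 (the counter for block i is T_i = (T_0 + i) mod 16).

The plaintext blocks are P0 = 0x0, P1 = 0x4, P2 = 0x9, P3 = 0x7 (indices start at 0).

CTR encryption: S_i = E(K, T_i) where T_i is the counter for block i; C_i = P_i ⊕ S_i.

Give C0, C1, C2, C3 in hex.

C0: T = 0x1, S = E(K, T) = 0xE; 0x0 ⊕ 0xE = 0xE.
C1: T = 0x2, S = E(K, T) = 0xF; 0x4 ⊕ 0xF = 0xB.
C2: T = 0x3, S = E(K, T) = 0x0; 0x9 ⊕ 0x0 = 0x9.
C3: T = 0x4, S = E(K, T) = 0x1; 0x7 ⊕ 0x1 = 0x6.

C0 = 0xE, C1 = 0xB, C2 = 0x9, C3 = 0x6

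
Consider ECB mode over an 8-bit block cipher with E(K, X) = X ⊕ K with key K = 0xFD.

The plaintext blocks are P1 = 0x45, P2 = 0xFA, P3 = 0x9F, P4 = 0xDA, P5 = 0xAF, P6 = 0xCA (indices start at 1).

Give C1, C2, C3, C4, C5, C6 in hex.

ECB encryption: C_i = E(K, P_i).
C1: E(K, 0x45) = 0xB8.
C2: E(K, 0xFA) = 0x07.
C3: E(K, 0x9F) = 0x62.
C4: E(K, 0xDA) = 0x27.
C5: E(K, 0xAF) = 0x52.
C6: E(K, 0xCA) = 0x37.

C1 = 0xB8, C2 = 0x07, C3 = 0x62, C4 = 0x27, C5 = 0x52, C6 = 0x37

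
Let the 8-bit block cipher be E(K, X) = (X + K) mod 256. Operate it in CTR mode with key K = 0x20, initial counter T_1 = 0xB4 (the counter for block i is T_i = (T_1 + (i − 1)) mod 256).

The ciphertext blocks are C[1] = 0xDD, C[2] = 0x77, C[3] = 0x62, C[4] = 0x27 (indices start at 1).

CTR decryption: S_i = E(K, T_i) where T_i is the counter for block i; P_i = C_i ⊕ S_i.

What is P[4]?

P[4] = 0xF0

P[4]: T = 0xB7, S = E(K, T) = 0xD7; 0x27 ⊕ 0xD7 = 0xF0.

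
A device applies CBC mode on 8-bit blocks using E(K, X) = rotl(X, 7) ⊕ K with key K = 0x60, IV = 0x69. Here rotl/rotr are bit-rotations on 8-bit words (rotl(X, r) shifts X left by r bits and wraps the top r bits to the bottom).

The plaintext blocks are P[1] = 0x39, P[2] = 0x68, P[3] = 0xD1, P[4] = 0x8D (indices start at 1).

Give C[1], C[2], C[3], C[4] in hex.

C[1] = 0x48, C[2] = 0x70, C[3] = 0xB0, C[4] = 0xFE

CBC encryption: C_i = E(K, P_i ⊕ C_{i−1}), with C_{0} = IV.
C[1]: P[1] ⊕ 0x69 = 0x50; E(K, 0x50) = 0x48.
C[2]: P[2] ⊕ 0x48 = 0x20; E(K, 0x20) = 0x70.
C[3]: P[3] ⊕ 0x70 = 0xA1; E(K, 0xA1) = 0xB0.
C[4]: P[4] ⊕ 0xB0 = 0x3D; E(K, 0x3D) = 0xFE.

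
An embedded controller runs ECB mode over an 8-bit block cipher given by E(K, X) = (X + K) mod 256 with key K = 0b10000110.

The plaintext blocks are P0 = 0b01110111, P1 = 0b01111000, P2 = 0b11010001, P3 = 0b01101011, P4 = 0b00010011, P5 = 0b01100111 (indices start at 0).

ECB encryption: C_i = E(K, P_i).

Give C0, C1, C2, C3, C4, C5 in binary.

C0: E(K, 0b01110111) = 0b11111101.
C1: E(K, 0b01111000) = 0b11111110.
C2: E(K, 0b11010001) = 0b01010111.
C3: E(K, 0b01101011) = 0b11110001.
C4: E(K, 0b00010011) = 0b10011001.
C5: E(K, 0b01100111) = 0b11101101.

C0 = 0b11111101, C1 = 0b11111110, C2 = 0b01010111, C3 = 0b11110001, C4 = 0b10011001, C5 = 0b11101101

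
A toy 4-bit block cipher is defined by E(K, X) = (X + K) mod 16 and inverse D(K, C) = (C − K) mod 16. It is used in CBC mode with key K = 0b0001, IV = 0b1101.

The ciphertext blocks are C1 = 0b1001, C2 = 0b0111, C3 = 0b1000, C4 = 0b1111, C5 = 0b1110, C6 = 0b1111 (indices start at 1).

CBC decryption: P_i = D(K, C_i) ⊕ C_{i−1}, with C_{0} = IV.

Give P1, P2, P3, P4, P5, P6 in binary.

P1 = 0b0101, P2 = 0b1111, P3 = 0b0000, P4 = 0b0110, P5 = 0b0010, P6 = 0b0000

P1: D(K, 0b1001) = 0b1000; 0b1000 ⊕ 0b1101 = 0b0101.
P2: D(K, 0b0111) = 0b0110; 0b0110 ⊕ 0b1001 = 0b1111.
P3: D(K, 0b1000) = 0b0111; 0b0111 ⊕ 0b0111 = 0b0000.
P4: D(K, 0b1111) = 0b1110; 0b1110 ⊕ 0b1000 = 0b0110.
P5: D(K, 0b1110) = 0b1101; 0b1101 ⊕ 0b1111 = 0b0010.
P6: D(K, 0b1111) = 0b1110; 0b1110 ⊕ 0b1110 = 0b0000.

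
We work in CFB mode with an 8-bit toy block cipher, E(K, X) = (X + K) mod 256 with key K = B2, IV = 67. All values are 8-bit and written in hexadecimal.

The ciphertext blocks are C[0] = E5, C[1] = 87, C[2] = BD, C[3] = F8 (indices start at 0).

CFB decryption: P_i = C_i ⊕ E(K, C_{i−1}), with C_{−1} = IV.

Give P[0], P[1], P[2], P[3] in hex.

P[0]: E(K, 67) = 19; E5 ⊕ 19 = FC.
P[1]: E(K, E5) = 97; 87 ⊕ 97 = 10.
P[2]: E(K, 87) = 39; BD ⊕ 39 = 84.
P[3]: E(K, BD) = 6F; F8 ⊕ 6F = 97.

P[0] = FC, P[1] = 10, P[2] = 84, P[3] = 97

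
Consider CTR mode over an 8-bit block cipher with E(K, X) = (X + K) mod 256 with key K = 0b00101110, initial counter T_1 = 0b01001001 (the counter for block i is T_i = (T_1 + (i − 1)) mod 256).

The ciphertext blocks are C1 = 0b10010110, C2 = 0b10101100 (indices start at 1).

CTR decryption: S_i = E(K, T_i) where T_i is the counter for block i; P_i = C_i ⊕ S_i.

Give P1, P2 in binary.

P1 = 0b11100001, P2 = 0b11010100

P1: T = 0b01001001, S = E(K, T) = 0b01110111; 0b10010110 ⊕ 0b01110111 = 0b11100001.
P2: T = 0b01001010, S = E(K, T) = 0b01111000; 0b10101100 ⊕ 0b01111000 = 0b11010100.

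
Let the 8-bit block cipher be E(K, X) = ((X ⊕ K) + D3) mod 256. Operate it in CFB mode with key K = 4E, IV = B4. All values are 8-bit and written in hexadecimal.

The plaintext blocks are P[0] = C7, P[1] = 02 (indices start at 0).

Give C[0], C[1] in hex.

CFB encryption: C_i = P_i ⊕ E(K, C_{i−1}), with C_{−1} = IV.
C[0]: E(K, B4) = CD; C7 ⊕ CD = 0A.
C[1]: E(K, 0A) = 17; 02 ⊕ 17 = 15.

C[0] = 0A, C[1] = 15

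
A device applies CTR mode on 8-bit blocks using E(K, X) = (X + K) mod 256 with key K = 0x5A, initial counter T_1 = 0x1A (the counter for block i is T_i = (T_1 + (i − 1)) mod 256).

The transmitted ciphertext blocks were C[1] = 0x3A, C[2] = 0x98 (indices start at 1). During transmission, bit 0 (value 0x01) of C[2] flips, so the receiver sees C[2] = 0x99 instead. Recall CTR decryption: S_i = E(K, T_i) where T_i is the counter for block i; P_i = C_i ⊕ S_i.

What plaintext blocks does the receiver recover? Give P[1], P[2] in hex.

P[1] = 0x4E, P[2] = 0xEC

Only C[2] changed, to 0x99. In CTR, a change in C_i flips the same bit in P_i only; the keystream is unaffected. Decrypting the received ciphertext:
P[1]: T = 0x1A, S = E(K, T) = 0x74; 0x3A ⊕ 0x74 = 0x4E.
P[2]: T = 0x1B, S = E(K, T) = 0x75; 0x99 ⊕ 0x75 = 0xEC.
Blocks that differ from the original plaintext: P[2].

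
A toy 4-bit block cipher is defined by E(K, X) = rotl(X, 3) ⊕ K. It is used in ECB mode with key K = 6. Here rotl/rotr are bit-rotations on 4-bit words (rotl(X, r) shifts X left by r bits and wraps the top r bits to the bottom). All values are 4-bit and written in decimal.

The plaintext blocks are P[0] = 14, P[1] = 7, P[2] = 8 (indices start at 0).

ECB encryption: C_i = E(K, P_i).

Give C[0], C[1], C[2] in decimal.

C[0]: E(K, 14) = 1.
C[1]: E(K, 7) = 13.
C[2]: E(K, 8) = 2.

C[0] = 1, C[1] = 13, C[2] = 2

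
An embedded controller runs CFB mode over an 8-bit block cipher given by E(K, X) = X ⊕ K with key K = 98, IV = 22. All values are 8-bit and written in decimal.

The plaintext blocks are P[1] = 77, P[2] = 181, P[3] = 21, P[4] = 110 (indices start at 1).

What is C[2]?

CFB encryption: C_i = P_i ⊕ E(K, C_{i−1}), with C_{0} = IV.
C[1]: E(K, 22) = 116; 77 ⊕ 116 = 57.
C[2]: E(K, 57) = 91; 181 ⊕ 91 = 238.

C[2] = 238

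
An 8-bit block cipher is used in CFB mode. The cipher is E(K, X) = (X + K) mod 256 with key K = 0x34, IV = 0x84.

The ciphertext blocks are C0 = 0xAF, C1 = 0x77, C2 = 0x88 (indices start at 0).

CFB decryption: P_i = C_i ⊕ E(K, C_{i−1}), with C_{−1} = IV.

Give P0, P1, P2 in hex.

P0 = 0x17, P1 = 0x94, P2 = 0x23

P0: E(K, 0x84) = 0xB8; 0xAF ⊕ 0xB8 = 0x17.
P1: E(K, 0xAF) = 0xE3; 0x77 ⊕ 0xE3 = 0x94.
P2: E(K, 0x77) = 0xAB; 0x88 ⊕ 0xAB = 0x23.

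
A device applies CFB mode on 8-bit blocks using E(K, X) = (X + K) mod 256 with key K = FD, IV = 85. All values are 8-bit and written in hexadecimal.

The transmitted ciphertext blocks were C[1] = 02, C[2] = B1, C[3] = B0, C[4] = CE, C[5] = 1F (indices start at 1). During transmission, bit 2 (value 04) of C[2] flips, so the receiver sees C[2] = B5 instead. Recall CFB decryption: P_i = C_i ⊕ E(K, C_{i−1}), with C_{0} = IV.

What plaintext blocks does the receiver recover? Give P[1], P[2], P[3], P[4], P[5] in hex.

P[1] = 80, P[2] = 4A, P[3] = 02, P[4] = 63, P[5] = D4

Only C[2] changed, to B5. In CFB, a change in C_i flips the same bit in P_i and garbles P_{i+1}. Decrypting the received ciphertext:
P[1]: E(K, 85) = 82; 02 ⊕ 82 = 80.
P[2]: E(K, 02) = FF; B5 ⊕ FF = 4A.
P[3]: E(K, B5) = B2; B0 ⊕ B2 = 02.
P[4]: E(K, B0) = AD; CE ⊕ AD = 63.
P[5]: E(K, CE) = CB; 1F ⊕ CB = D4.
Blocks that differ from the original plaintext: P[2], P[3].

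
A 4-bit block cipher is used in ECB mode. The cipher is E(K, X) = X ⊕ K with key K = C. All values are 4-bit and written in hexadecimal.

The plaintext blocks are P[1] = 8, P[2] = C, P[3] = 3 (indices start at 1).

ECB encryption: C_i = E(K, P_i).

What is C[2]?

C[2] = 0

C[2]: E(K, C) = 0.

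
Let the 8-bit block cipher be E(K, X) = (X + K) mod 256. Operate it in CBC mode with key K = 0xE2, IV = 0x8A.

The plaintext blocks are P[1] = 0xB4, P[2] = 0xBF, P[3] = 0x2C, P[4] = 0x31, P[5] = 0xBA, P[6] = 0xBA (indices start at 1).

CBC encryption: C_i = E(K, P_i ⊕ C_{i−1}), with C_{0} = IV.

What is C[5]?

C[5] = 0xFC

C[1]: P[1] ⊕ 0x8A = 0x3E; E(K, 0x3E) = 0x20.
C[2]: P[2] ⊕ 0x20 = 0x9F; E(K, 0x9F) = 0x81.
C[3]: P[3] ⊕ 0x81 = 0xAD; E(K, 0xAD) = 0x8F.
C[4]: P[4] ⊕ 0x8F = 0xBE; E(K, 0xBE) = 0xA0.
C[5]: P[5] ⊕ 0xA0 = 0x1A; E(K, 0x1A) = 0xFC.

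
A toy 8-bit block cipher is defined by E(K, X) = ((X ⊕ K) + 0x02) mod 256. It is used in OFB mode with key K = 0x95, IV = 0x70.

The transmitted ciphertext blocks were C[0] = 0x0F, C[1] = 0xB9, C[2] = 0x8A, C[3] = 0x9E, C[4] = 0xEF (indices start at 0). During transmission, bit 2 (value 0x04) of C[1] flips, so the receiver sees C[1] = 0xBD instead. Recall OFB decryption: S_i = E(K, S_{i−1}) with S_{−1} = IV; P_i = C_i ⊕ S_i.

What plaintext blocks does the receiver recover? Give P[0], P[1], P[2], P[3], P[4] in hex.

Only C[1] changed, to 0xBD. In OFB, a change in C_i flips the same bit in P_i only; the keystream is unaffected. Decrypting the received ciphertext:
P[0]: S = E(K, 0x70) = 0xE7; 0x0F ⊕ 0xE7 = 0xE8.
P[1]: S = E(K, 0xE7) = 0x74; 0xBD ⊕ 0x74 = 0xC9.
P[2]: S = E(K, 0x74) = 0xE3; 0x8A ⊕ 0xE3 = 0x69.
P[3]: S = E(K, 0xE3) = 0x78; 0x9E ⊕ 0x78 = 0xE6.
P[4]: S = E(K, 0x78) = 0xEF; 0xEF ⊕ 0xEF = 0x00.
Blocks that differ from the original plaintext: P[1].

P[0] = 0xE8, P[1] = 0xC9, P[2] = 0x69, P[3] = 0xE6, P[4] = 0x00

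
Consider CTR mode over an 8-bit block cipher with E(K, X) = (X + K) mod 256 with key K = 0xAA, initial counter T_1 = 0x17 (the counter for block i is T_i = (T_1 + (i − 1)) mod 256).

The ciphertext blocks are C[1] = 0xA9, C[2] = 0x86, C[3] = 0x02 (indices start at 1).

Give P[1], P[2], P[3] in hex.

P[1] = 0x68, P[2] = 0x44, P[3] = 0xC1

CTR decryption: S_i = E(K, T_i) where T_i is the counter for block i; P_i = C_i ⊕ S_i.
P[1]: T = 0x17, S = E(K, T) = 0xC1; 0xA9 ⊕ 0xC1 = 0x68.
P[2]: T = 0x18, S = E(K, T) = 0xC2; 0x86 ⊕ 0xC2 = 0x44.
P[3]: T = 0x19, S = E(K, T) = 0xC3; 0x02 ⊕ 0xC3 = 0xC1.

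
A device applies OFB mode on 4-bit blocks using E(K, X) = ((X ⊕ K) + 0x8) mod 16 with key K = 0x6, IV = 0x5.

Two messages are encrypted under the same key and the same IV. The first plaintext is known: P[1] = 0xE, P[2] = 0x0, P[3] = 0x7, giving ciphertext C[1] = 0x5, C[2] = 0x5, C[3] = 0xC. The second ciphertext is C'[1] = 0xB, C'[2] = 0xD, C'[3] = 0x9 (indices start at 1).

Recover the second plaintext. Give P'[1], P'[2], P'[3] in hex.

P'[1] = 0x0, P'[2] = 0x8, P'[3] = 0x2

In OFB with a reused IV, both messages share the same keystream S_i, so C_i ⊕ C'_i = P_i ⊕ P'_i and thus P'_i = P_i ⊕ C_i ⊕ C'_i.
P'[1]: 0xE ⊕ 0x5 ⊕ 0xB = 0x0.
P'[2]: 0x0 ⊕ 0x5 ⊕ 0xD = 0x8.
P'[3]: 0x7 ⊕ 0xC ⊕ 0x9 = 0x2.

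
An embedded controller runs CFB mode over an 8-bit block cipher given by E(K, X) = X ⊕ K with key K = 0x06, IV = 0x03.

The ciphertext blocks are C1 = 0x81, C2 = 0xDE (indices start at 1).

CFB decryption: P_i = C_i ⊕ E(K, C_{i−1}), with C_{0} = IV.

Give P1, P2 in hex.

P1 = 0x84, P2 = 0x59

P1: E(K, 0x03) = 0x05; 0x81 ⊕ 0x05 = 0x84.
P2: E(K, 0x81) = 0x87; 0xDE ⊕ 0x87 = 0x59.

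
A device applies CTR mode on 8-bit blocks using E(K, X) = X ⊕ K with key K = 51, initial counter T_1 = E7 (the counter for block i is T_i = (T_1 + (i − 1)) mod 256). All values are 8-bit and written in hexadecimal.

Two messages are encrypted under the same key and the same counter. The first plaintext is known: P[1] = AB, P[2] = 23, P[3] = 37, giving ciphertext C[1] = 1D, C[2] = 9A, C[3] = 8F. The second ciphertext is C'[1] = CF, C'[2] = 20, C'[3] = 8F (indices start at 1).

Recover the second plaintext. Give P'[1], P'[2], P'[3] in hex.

In CTR with a reused counter, both messages share the same keystream S_i, so C_i ⊕ C'_i = P_i ⊕ P'_i and thus P'_i = P_i ⊕ C_i ⊕ C'_i.
P'[1]: AB ⊕ 1D ⊕ CF = 79.
P'[2]: 23 ⊕ 9A ⊕ 20 = 99.
P'[3]: 37 ⊕ 8F ⊕ 8F = 37.

P'[1] = 79, P'[2] = 99, P'[3] = 37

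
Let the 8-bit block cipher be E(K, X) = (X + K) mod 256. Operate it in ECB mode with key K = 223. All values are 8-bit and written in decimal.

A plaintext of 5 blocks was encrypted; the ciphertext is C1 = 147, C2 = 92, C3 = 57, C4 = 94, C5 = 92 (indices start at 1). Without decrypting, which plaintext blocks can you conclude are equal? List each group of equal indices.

P2 = P5

ECB encrypts each block independently with the same key, so equal ciphertext blocks imply equal plaintext blocks.
C2 = C5 = 92, so P2 = P5.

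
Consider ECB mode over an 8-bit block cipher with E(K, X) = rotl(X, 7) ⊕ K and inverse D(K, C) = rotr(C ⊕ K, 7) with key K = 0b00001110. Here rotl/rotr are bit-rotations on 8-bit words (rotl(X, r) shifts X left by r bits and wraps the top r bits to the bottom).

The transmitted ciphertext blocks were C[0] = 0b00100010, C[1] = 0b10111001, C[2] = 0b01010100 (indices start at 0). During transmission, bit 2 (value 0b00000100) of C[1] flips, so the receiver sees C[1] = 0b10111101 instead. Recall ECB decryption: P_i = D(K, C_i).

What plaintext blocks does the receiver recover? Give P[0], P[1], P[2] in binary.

P[0] = 0b01011000, P[1] = 0b01100111, P[2] = 0b10110100

Only C[1] changed, to 0b10111101. In ECB, a change in C_i affects only P_i. Decrypting the received ciphertext:
P[0]: D(K, 0b00100010) = 0b01011000.
P[1]: D(K, 0b10111101) = 0b01100111.
P[2]: D(K, 0b01010100) = 0b10110100.
Blocks that differ from the original plaintext: P[1].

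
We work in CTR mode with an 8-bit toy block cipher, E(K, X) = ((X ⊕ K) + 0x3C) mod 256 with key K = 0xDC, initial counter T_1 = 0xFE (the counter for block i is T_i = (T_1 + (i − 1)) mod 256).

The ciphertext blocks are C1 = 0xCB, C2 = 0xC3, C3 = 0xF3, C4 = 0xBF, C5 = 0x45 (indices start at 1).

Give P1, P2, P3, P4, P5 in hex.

P1 = 0x95, P2 = 0x9C, P3 = 0xEB, P4 = 0xA6, P5 = 0x5F

CTR decryption: S_i = E(K, T_i) where T_i is the counter for block i; P_i = C_i ⊕ S_i.
P1: T = 0xFE, S = E(K, T) = 0x5E; 0xCB ⊕ 0x5E = 0x95.
P2: T = 0xFF, S = E(K, T) = 0x5F; 0xC3 ⊕ 0x5F = 0x9C.
P3: T = 0x00, S = E(K, T) = 0x18; 0xF3 ⊕ 0x18 = 0xEB.
P4: T = 0x01, S = E(K, T) = 0x19; 0xBF ⊕ 0x19 = 0xA6.
P5: T = 0x02, S = E(K, T) = 0x1A; 0x45 ⊕ 0x1A = 0x5F.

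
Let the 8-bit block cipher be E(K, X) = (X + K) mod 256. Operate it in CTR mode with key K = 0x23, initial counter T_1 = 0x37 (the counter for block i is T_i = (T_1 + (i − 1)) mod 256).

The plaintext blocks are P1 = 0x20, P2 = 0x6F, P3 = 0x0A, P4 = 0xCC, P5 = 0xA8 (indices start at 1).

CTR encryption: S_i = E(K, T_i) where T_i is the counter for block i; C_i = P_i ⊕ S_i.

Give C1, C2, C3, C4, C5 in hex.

C1: T = 0x37, S = E(K, T) = 0x5A; 0x20 ⊕ 0x5A = 0x7A.
C2: T = 0x38, S = E(K, T) = 0x5B; 0x6F ⊕ 0x5B = 0x34.
C3: T = 0x39, S = E(K, T) = 0x5C; 0x0A ⊕ 0x5C = 0x56.
C4: T = 0x3A, S = E(K, T) = 0x5D; 0xCC ⊕ 0x5D = 0x91.
C5: T = 0x3B, S = E(K, T) = 0x5E; 0xA8 ⊕ 0x5E = 0xF6.

C1 = 0x7A, C2 = 0x34, C3 = 0x56, C4 = 0x91, C5 = 0xF6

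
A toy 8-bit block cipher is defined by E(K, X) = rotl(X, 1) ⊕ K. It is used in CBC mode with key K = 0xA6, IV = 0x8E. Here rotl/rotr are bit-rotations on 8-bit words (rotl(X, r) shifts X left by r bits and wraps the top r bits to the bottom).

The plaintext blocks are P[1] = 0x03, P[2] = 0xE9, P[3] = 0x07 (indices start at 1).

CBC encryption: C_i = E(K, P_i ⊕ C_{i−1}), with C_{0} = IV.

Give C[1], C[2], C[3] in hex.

C[1]: P[1] ⊕ 0x8E = 0x8D; E(K, 0x8D) = 0xBD.
C[2]: P[2] ⊕ 0xBD = 0x54; E(K, 0x54) = 0x0E.
C[3]: P[3] ⊕ 0x0E = 0x09; E(K, 0x09) = 0xB4.

C[1] = 0xBD, C[2] = 0x0E, C[3] = 0xB4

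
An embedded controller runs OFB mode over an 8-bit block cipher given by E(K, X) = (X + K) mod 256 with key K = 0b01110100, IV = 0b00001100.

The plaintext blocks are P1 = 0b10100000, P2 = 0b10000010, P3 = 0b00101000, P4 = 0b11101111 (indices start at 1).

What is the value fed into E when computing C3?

0b11110100

OFB encryption: S_i = E(K, S_{i−1}) with S_{0} = IV; C_i = P_i ⊕ S_i.
C1: S = E(K, 0b00001100) = 0b10000000; 0b10100000 ⊕ 0b10000000 = 0b00100000.
C2: S = E(K, 0b10000000) = 0b11110100; 0b10000010 ⊕ 0b11110100 = 0b01110110.
C3: S = E(K, 0b11110100) = 0b01101000; 0b00101000 ⊕ 0b01101000 = 0b01000000.
So the input to E for block 3 is 0b11110100.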